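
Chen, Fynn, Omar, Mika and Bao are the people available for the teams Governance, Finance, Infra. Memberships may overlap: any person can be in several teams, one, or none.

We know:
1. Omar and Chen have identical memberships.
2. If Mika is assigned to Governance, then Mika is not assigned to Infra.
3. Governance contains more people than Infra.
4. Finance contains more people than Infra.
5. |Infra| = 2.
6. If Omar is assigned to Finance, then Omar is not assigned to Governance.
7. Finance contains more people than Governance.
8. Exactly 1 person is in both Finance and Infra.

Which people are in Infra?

Infra = {Bao, Fynn}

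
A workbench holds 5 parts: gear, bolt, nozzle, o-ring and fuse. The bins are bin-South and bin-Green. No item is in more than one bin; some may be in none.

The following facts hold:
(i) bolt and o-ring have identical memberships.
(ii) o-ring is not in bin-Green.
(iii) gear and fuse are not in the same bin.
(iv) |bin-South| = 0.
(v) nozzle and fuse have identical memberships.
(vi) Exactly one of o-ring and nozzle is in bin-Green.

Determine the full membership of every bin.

bin-South = {}; bin-Green = {fuse, nozzle}

From (ii): o-ring ∉ bin-Green.
(i): bolt matches o-ring: bolt ∉ bin-Green.
(iv): bin-South already has 0, so the rest are out.
(vi) (exactly one): nozzle ∈ bin-Green.
(v): fuse matches nozzle: fuse ∈ bin-Green.
(iii): gear ∉ bin-Green.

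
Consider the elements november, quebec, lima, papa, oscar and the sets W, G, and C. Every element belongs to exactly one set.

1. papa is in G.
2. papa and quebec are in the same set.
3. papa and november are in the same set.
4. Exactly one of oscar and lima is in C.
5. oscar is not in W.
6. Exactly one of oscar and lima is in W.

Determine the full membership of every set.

W = {lima}; G = {november, papa, quebec}; C = {oscar}

From (1): papa ∈ G.
From (5): oscar ∉ W.
(2): quebec matches papa: quebec ∉ W.
(2): quebec matches papa: quebec ∈ G.
(3): november matches papa: november ∉ W.
(3): november matches papa: november ∈ G.
(6) (exactly one): lima ∈ W.
(4) (exactly one): oscar ∈ C.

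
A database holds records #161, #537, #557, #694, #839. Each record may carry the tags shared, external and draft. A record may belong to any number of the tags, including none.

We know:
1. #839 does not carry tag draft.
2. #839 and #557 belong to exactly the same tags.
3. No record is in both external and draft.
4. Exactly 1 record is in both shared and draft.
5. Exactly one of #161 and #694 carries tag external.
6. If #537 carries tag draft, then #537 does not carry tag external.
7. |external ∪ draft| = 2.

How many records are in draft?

1

From (1): #839 ∉ draft.
(2): #557 matches #839: #557 ∉ draft.
Suppose #537 ∈ external: no assignment then satisfies all the clues, so #537 ∉ external.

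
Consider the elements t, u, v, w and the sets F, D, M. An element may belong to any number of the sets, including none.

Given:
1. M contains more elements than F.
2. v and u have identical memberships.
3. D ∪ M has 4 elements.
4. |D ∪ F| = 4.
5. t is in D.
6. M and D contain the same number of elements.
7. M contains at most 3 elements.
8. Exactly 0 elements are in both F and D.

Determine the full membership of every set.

F = {w}; D = {t, u, v}; M = {u, v, w}

From (5): t ∈ D.
Suppose t ∈ F: no assignment then satisfies all the clues, so t ∉ F.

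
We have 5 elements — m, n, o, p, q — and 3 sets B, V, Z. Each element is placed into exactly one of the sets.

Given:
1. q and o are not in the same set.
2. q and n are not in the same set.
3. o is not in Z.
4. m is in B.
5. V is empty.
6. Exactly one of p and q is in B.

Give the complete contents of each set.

B = {m, n, o, p}; V = {}; Z = {q}

From (3): o ∉ Z.
From (4): m ∈ B.
(5): V already has 0, so the rest are out.
Only one set left: o ∈ B.
(1): q ∉ B.
(6) (exactly one): p ∈ B.
Only one set left: q ∈ Z.
(2): n ∉ Z.
Only one set left: n ∈ B.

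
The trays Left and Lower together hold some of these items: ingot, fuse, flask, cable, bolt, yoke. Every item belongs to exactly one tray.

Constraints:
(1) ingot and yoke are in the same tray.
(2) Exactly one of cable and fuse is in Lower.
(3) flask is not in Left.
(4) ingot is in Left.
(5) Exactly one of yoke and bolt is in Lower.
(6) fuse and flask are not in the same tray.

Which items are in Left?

Left = {fuse, ingot, yoke}

From (3): flask ∉ Left.
From (4): ingot ∈ Left.
(1): yoke matches ingot: yoke ∈ Left.
(5) (exactly one): bolt ∈ Lower.
Only one tray left: flask ∈ Lower.
(6): fuse ∉ Lower.
Only one tray left: fuse ∈ Left.
(2) (exactly one): cable ∈ Lower.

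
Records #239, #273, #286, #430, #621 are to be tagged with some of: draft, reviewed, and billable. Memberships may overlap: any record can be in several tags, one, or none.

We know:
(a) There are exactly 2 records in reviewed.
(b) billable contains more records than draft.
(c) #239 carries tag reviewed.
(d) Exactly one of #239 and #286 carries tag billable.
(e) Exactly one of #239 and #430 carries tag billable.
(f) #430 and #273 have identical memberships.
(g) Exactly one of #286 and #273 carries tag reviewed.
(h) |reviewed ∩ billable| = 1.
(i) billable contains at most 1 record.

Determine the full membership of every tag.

From (c): #239 ∈ reviewed.
Suppose #239 ∈ draft: no assignment then satisfies all the clues, so #239 ∉ draft.

draft = {}; reviewed = {#239, #286}; billable = {#239}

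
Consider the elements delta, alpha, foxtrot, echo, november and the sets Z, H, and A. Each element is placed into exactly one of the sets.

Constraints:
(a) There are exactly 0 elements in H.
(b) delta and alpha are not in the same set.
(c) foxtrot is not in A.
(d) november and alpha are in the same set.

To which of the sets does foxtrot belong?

foxtrot: Z

From (c): foxtrot ∉ A.
(a): H already has 0, so the rest are out.
Only one set left: foxtrot ∈ Z.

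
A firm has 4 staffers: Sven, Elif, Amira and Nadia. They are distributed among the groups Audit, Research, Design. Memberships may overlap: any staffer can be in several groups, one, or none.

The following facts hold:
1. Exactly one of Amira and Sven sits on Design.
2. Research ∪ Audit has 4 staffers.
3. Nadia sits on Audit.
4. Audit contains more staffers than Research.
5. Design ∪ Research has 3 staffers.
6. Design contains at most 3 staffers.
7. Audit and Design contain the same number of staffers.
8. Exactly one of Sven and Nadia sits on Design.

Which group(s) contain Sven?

Sven: Audit

From (3): Nadia ∈ Audit.
Suppose Sven ∉ Audit: no assignment then satisfies all the clues, so Sven ∈ Audit.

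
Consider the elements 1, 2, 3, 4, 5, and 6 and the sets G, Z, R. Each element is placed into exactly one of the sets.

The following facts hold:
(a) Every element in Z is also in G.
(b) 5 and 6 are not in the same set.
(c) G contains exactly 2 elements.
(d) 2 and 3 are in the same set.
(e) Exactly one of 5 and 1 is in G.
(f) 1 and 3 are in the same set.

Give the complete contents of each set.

G = {4, 5}; Z = {}; R = {1, 2, 3, 6}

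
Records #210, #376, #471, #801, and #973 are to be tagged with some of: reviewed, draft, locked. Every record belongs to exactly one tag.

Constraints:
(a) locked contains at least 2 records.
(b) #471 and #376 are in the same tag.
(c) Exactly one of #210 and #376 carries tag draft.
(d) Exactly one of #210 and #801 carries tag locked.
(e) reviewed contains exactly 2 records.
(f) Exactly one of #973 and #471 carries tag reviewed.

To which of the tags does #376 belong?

#376: reviewed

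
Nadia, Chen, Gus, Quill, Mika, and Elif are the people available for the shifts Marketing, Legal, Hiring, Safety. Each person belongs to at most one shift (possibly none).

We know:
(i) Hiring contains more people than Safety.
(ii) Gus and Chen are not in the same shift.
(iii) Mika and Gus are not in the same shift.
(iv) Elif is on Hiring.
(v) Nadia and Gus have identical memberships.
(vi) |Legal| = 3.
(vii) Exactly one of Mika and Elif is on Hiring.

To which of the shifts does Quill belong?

Quill: Legal

From (iv): Elif ∈ Hiring.
(vii) (exactly one): Mika ∉ Hiring.
Suppose Quill ∈ Marketing: no assignment then satisfies all the clues, so Quill ∉ Marketing.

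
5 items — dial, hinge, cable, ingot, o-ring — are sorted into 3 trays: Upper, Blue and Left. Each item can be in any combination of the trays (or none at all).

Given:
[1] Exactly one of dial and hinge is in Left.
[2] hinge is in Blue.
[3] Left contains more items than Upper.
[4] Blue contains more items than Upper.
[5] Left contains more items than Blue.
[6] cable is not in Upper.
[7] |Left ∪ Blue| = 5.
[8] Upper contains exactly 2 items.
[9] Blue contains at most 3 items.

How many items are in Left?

4

From (2): hinge ∈ Blue.
From (6): cable ∉ Upper.
Suppose cable ∉ Left: no assignment then satisfies all the clues, so cable ∈ Left.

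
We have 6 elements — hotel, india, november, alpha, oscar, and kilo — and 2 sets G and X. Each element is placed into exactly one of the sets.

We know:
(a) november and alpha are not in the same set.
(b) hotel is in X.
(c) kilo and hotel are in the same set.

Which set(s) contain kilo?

kilo: X

From (b): hotel ∈ X.
(c): kilo matches hotel: kilo ∉ G.
(c): kilo matches hotel: kilo ∈ X.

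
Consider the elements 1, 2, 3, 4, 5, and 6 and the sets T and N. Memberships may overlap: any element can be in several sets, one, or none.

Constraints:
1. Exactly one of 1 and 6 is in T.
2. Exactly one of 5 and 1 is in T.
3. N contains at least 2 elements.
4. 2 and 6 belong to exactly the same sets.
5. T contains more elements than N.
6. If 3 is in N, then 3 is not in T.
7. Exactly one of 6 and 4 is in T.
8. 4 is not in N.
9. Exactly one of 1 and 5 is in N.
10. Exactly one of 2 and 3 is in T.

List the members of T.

T = {2, 5, 6}

From (8): 4 ∉ N.
Suppose 1 ∈ T: no assignment then satisfies all the clues, so 1 ∉ T.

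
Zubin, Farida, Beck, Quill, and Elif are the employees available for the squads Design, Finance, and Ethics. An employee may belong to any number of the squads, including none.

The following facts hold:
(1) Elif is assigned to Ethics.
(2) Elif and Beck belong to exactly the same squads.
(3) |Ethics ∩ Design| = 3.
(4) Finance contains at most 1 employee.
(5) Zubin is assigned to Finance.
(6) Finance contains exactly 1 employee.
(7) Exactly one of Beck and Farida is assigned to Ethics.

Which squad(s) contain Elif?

From (1): Elif ∈ Ethics.
From (5): Zubin ∈ Finance.
(2): Beck matches Elif: Beck ∈ Ethics.
(4): Finance already has 1, so the rest are out.
(7) (exactly one): Farida ∉ Ethics.
Suppose Elif ∉ Design: no assignment then satisfies all the clues, so Elif ∈ Design.

Elif: Design, Ethics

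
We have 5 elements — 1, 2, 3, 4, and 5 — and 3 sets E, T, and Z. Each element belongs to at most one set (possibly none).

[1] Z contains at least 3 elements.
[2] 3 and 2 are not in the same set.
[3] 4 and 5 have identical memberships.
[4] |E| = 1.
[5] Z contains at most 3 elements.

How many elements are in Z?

3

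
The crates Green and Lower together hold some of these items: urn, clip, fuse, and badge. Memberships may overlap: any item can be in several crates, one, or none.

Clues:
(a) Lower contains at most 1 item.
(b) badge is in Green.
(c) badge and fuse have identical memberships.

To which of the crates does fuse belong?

fuse: Green

From (b): badge ∈ Green.
(c): fuse matches badge: fuse ∈ Green.
Suppose fuse ∈ Lower: no assignment then satisfies all the clues, so fuse ∉ Lower.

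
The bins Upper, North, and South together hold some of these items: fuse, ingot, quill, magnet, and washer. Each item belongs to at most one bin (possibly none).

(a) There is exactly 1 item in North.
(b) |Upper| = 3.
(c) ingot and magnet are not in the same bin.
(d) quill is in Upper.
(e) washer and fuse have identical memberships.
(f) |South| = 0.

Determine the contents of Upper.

Upper = {fuse, quill, washer}

From (d): quill ∈ Upper.
(f): South already has 0, so the rest are out.
Suppose fuse ∉ Upper: no assignment then satisfies all the clues, so fuse ∈ Upper.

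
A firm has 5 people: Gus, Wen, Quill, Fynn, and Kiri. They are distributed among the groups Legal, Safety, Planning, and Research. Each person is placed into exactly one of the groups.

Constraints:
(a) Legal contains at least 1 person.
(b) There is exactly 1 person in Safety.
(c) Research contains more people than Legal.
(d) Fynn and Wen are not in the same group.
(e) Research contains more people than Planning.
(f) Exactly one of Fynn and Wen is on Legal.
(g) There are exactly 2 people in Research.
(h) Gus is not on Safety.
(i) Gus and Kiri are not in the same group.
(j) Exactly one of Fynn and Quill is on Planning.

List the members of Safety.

Safety = {Kiri}

From (h): Gus ∉ Safety.
Suppose Wen ∈ Safety: no assignment then satisfies all the clues, so Wen ∉ Safety.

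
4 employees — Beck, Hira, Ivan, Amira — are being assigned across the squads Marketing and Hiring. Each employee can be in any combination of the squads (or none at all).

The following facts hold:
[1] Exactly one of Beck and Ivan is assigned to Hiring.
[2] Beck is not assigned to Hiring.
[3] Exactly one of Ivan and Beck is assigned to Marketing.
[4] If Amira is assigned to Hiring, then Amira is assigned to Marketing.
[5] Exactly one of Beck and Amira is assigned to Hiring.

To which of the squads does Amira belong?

From (2): Beck ∉ Hiring.
(1) (exactly one): Ivan ∈ Hiring.
(5) (exactly one): Amira ∈ Hiring.
(4): Amira ∈ Marketing.

Amira: Hiring, Marketing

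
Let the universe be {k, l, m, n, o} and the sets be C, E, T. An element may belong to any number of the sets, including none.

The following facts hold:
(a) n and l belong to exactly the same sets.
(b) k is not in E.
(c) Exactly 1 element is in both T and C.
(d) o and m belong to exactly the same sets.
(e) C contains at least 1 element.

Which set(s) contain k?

k: C, T

From (b): k ∉ E.
Suppose k ∉ C: no assignment then satisfies all the clues, so k ∈ C.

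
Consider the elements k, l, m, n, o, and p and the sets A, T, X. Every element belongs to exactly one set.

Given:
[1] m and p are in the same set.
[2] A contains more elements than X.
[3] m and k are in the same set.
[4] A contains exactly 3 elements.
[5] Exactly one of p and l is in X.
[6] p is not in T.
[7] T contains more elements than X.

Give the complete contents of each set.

A = {k, m, p}; T = {n, o}; X = {l}

From (6): p ∉ T.
(1): m matches p: m ∉ T.
(3): k matches m: k ∉ T.
Suppose k ∉ A: no assignment then satisfies all the clues, so k ∈ A.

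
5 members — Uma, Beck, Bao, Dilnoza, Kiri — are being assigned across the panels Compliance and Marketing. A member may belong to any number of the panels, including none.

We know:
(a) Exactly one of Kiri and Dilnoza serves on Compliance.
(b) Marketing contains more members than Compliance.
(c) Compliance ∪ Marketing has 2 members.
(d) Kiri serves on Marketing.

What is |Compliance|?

1

From (d): Kiri ∈ Marketing.
Suppose Uma ∈ Compliance: no assignment then satisfies all the clues, so Uma ∉ Compliance.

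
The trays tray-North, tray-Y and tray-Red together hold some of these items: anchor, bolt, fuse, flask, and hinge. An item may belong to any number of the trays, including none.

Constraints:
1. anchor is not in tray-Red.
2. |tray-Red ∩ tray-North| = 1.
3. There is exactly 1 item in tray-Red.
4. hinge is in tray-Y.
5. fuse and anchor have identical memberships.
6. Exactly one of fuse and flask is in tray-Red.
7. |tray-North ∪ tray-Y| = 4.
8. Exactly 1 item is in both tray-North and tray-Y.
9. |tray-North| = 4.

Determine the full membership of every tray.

From (1): anchor ∉ tray-Red.
From (4): hinge ∈ tray-Y.
(5): fuse matches anchor: fuse ∉ tray-Red.
(6) (exactly one): flask ∈ tray-Red.
(3): tray-Red already has 1, so the rest are out.
Suppose anchor ∉ tray-North: no assignment then satisfies all the clues, so anchor ∈ tray-North.

tray-North = {anchor, flask, fuse, hinge}; tray-Y = {hinge}; tray-Red = {flask}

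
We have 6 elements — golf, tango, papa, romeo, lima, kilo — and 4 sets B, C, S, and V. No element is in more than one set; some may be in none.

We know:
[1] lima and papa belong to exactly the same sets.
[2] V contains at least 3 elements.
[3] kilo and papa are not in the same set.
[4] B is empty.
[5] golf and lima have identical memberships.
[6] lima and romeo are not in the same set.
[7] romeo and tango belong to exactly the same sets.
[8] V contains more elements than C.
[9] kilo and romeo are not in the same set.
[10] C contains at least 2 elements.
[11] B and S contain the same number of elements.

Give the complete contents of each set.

(4): B already has 0, so the rest are out.
Suppose golf ∈ C: no assignment then satisfies all the clues, so golf ∉ C.

B = {}; C = {romeo, tango}; S = {}; V = {golf, lima, papa}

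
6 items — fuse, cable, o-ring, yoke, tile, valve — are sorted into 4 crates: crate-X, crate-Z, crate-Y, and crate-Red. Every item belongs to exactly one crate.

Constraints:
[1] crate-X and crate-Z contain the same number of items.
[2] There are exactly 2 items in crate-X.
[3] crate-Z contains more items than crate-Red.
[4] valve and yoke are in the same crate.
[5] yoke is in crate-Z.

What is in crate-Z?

crate-Z = {valve, yoke}

From (5): yoke ∈ crate-Z.
(4): valve matches yoke: valve ∉ crate-X.
(4): valve matches yoke: valve ∈ crate-Z.
Suppose fuse ∈ crate-Z: no assignment then satisfies all the clues, so fuse ∉ crate-Z.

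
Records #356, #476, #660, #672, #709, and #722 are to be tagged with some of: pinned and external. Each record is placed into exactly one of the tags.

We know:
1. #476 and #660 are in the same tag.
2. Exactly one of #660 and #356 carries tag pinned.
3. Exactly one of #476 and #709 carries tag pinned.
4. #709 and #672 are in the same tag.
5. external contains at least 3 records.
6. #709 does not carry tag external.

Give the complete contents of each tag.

pinned = {#356, #672, #709}; external = {#476, #660, #722}

From (6): #709 ∉ external.
(4): #672 matches #709: #672 ∉ external.
Only one tag left: #672 ∈ pinned.
Only one tag left: #709 ∈ pinned.
(3) (exactly one): #476 ∉ pinned.
Only one tag left: #476 ∈ external.
(1): #660 matches #476: #660 ∉ pinned.
(1): #660 matches #476: #660 ∈ external.
(2) (exactly one): #356 ∈ pinned.
(5): only 3 candidates remain for external, so all are in.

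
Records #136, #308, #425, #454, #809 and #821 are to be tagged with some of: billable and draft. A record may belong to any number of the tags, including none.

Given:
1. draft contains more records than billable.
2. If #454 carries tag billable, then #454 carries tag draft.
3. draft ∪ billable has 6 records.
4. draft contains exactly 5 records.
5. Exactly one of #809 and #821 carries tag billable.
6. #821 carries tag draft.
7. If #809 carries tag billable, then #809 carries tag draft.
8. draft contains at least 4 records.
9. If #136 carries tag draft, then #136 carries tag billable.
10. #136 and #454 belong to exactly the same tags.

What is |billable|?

4

From (6): #821 ∈ draft.
Suppose #136 ∉ billable: no assignment then satisfies all the clues, so #136 ∈ billable.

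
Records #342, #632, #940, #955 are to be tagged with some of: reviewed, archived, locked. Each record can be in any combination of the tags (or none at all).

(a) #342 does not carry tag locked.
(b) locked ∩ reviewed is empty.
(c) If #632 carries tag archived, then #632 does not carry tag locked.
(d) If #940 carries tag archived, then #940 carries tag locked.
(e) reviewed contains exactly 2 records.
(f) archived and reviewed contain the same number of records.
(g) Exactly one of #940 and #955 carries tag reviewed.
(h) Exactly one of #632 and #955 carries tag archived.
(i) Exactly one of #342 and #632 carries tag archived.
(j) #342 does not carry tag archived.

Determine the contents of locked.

locked = {#940}

From (a): #342 ∉ locked.
From (j): #342 ∉ archived.
(i) (exactly one): #632 ∈ archived.
(c): #632 ∉ locked.
(h) (exactly one): #955 ∉ archived.
Suppose #940 ∉ locked: no assignment then satisfies all the clues, so #940 ∈ locked.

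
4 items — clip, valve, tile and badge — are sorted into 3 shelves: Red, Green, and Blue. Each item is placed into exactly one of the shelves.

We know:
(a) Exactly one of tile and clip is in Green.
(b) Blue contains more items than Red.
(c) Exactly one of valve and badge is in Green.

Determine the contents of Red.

Red = {}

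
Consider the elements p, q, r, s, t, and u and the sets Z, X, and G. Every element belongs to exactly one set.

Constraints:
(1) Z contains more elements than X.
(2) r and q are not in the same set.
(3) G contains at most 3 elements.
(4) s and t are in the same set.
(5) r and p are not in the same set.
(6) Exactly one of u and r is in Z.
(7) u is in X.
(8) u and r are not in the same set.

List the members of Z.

From (7): u ∈ X.
(6) (exactly one): r ∈ Z.
(2): q ∉ Z.
(5): p ∉ Z.
Suppose s ∉ Z: no assignment then satisfies all the clues, so s ∈ Z.

Z = {r, s, t}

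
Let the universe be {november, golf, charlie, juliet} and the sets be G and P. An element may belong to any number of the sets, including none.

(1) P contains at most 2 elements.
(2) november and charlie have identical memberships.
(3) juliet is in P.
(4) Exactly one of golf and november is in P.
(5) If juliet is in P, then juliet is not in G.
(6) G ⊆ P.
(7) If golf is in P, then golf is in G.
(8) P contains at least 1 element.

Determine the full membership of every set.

From (3): juliet ∈ P.
(5): juliet ∉ G.
Suppose november ∈ G: no assignment then satisfies all the clues, so november ∉ G.

G = {golf}; P = {golf, juliet}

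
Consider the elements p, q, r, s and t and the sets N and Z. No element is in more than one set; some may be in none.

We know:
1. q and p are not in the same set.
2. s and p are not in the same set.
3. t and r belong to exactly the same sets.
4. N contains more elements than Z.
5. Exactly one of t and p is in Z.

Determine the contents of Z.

Z = {p}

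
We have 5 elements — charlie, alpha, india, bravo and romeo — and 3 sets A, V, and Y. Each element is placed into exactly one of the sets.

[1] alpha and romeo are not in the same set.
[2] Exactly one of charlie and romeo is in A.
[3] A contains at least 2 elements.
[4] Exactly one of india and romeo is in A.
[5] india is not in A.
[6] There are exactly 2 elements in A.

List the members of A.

From (5): india ∉ A.
(4) (exactly one): romeo ∈ A.
(1): alpha ∉ A.
(2) (exactly one): charlie ∉ A.
(3): only 2 candidates remain for A, so all are in.

A = {bravo, romeo}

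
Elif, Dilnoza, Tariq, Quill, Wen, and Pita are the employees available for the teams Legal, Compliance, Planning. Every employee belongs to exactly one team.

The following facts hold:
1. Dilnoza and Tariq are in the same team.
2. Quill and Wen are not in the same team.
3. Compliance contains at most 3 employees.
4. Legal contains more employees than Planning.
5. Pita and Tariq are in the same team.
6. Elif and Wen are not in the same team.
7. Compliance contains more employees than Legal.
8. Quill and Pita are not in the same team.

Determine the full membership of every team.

Legal = {Elif, Quill}; Compliance = {Dilnoza, Pita, Tariq}; Planning = {Wen}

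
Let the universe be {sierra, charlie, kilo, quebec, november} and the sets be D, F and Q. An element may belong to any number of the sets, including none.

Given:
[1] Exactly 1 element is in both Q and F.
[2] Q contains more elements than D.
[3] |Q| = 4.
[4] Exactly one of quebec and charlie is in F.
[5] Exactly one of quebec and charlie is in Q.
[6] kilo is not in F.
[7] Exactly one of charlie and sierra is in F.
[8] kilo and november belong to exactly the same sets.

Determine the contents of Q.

Q = {charlie, kilo, november, sierra}

From (6): kilo ∉ F.
(8): november matches kilo: november ∉ F.
Suppose sierra ∉ Q: no assignment then satisfies all the clues, so sierra ∈ Q.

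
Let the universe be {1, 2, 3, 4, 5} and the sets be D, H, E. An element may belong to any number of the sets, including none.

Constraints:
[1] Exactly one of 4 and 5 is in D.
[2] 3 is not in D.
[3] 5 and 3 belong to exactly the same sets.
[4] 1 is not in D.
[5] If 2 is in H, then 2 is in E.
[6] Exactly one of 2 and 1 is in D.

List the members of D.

From (2): 3 ∉ D.
From (4): 1 ∉ D.
(3): 5 matches 3: 5 ∉ D.
(6) (exactly one): 2 ∈ D.
(1) (exactly one): 4 ∈ D.

D = {2, 4}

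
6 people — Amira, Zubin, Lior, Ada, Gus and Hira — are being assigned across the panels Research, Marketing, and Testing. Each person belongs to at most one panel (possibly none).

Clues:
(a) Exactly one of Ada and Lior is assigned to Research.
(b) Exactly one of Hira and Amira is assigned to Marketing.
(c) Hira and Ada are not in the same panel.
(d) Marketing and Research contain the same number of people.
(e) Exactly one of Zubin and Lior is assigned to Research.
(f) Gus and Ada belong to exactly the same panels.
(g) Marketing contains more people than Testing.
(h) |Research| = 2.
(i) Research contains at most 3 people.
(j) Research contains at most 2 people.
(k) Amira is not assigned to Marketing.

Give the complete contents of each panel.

Research = {Amira, Lior}; Marketing = {Hira, Zubin}; Testing = {}

From (k): Amira ∉ Marketing.
(b) (exactly one): Hira ∈ Marketing.
(c): Ada ∉ Marketing.
(f): Gus matches Ada: Gus ∉ Marketing.
Suppose Amira ∉ Research: no assignment then satisfies all the clues, so Amira ∈ Research.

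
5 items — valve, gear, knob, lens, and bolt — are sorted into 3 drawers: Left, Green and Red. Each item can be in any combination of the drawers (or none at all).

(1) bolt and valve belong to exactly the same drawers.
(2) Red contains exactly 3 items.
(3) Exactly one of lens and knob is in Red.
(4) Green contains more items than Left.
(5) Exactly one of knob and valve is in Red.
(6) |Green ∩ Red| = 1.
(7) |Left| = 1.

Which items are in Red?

Red = {bolt, lens, valve}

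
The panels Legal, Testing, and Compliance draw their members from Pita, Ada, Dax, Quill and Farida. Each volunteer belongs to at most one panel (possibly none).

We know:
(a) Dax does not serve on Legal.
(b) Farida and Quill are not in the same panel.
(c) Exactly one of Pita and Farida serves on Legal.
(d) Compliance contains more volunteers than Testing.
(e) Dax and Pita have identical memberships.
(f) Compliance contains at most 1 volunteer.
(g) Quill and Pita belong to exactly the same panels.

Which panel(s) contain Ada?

Ada: Compliance

From (a): Dax ∉ Legal.
(e): Pita matches Dax: Pita ∉ Legal.
(g): Quill matches Pita: Quill ∉ Legal.
(c) (exactly one): Farida ∈ Legal.
Suppose Ada ∈ Legal: no assignment then satisfies all the clues, so Ada ∉ Legal.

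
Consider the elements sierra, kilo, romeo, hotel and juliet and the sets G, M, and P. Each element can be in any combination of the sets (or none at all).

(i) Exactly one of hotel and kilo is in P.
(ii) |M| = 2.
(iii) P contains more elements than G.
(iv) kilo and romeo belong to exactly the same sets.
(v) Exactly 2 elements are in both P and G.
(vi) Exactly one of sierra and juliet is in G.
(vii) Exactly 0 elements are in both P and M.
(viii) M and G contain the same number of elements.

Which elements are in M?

M = {kilo, romeo}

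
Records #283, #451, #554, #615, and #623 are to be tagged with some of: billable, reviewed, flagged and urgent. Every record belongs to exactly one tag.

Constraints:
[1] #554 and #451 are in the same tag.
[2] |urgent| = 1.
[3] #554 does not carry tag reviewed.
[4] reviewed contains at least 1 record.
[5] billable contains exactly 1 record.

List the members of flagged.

flagged = {#451, #554}

From (3): #554 ∉ reviewed.
(1): #451 matches #554: #451 ∉ reviewed.
Suppose #283 ∈ flagged: no assignment then satisfies all the clues, so #283 ∉ flagged.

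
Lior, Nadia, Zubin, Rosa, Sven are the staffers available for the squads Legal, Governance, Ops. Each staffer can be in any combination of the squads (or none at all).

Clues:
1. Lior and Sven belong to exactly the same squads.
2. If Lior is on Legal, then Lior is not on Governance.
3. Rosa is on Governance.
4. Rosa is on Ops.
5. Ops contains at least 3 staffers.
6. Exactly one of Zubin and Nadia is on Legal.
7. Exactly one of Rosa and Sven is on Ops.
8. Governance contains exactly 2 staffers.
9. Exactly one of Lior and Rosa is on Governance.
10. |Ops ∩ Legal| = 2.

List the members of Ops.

Ops = {Nadia, Rosa, Zubin}

From (3): Rosa ∈ Governance.
From (4): Rosa ∈ Ops.
(7) (exactly one): Sven ∉ Ops.
(9) (exactly one): Lior ∉ Governance.
(1): Sven matches Lior: Sven ∉ Governance.
(1): Lior matches Sven: Lior ∉ Ops.
(5): only 3 candidates remain for Ops, so all are in.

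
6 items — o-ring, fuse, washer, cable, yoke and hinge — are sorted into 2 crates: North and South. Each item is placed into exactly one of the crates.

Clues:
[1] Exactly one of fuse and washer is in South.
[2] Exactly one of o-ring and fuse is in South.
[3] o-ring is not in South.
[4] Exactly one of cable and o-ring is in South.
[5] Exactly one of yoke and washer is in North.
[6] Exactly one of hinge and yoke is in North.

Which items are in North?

North = {hinge, o-ring, washer}

From (3): o-ring ∉ South.
(2) (exactly one): fuse ∈ South.
(4) (exactly one): cable ∈ South.
Only one crate left: o-ring ∈ North.
(1) (exactly one): washer ∉ South.
Only one crate left: washer ∈ North.
(5) (exactly one): yoke ∉ North.
(6) (exactly one): hinge ∈ North.
Only one crate left: yoke ∈ South.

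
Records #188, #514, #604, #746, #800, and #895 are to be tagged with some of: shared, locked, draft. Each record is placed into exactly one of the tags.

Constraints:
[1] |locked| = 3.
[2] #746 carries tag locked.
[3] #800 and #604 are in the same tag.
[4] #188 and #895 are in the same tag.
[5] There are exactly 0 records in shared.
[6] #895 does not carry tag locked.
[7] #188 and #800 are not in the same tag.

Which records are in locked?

From (2): #746 ∈ locked.
From (6): #895 ∉ locked.
(4): #188 matches #895: #188 ∉ locked.
(5): shared already has 0, so the rest are out.
Only one tag left: #188 ∈ draft.
Only one tag left: #895 ∈ draft.
(7): #800 ∉ draft.
Only one tag left: #800 ∈ locked.
(3): #604 matches #800: #604 ∈ locked.
(1): locked already has 3, so the rest are out.
Only one tag left: #514 ∈ draft.

locked = {#604, #746, #800}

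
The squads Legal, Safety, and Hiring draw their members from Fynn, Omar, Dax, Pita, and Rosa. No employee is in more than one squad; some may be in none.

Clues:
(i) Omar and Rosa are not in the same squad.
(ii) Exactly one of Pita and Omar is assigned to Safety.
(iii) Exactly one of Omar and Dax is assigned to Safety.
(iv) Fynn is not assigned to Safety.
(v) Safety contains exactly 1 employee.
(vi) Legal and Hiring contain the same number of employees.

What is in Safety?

Safety = {Omar}

From (iv): Fynn ∉ Safety.
Suppose Omar ∉ Safety: no assignment then satisfies all the clues, so Omar ∈ Safety.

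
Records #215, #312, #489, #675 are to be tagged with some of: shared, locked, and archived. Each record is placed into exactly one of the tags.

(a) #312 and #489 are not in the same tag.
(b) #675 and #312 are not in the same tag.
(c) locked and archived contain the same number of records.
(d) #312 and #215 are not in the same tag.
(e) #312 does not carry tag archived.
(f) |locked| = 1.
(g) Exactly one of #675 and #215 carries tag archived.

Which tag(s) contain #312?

From (e): #312 ∉ archived.
Suppose #312 ∈ shared: no assignment then satisfies all the clues, so #312 ∉ shared.

#312: locked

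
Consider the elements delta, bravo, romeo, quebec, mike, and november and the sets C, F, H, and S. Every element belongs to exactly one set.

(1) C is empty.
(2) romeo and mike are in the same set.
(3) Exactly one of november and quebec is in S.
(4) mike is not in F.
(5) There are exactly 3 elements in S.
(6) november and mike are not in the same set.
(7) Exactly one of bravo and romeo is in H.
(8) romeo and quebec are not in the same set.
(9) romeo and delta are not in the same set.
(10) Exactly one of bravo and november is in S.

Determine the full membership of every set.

C = {}; F = {november}; H = {mike, romeo}; S = {bravo, delta, quebec}

From (4): mike ∉ F.
(1): C already has 0, so the rest are out.
(2): romeo matches mike: romeo ∉ F.
Suppose delta ∈ F: no assignment then satisfies all the clues, so delta ∉ F.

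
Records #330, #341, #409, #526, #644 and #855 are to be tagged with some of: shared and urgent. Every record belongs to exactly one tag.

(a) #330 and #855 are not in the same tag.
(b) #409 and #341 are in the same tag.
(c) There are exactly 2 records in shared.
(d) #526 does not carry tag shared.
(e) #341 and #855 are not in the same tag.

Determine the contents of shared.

shared = {#644, #855}

From (d): #526 ∉ shared.
Only one tag left: #526 ∈ urgent.
Suppose #330 ∈ shared: no assignment then satisfies all the clues, so #330 ∉ shared.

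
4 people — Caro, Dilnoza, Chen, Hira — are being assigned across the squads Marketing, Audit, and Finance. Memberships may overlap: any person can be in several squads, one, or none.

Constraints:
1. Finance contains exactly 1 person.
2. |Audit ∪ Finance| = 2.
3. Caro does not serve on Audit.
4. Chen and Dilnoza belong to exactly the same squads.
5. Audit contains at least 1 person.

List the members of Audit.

Audit = {Hira}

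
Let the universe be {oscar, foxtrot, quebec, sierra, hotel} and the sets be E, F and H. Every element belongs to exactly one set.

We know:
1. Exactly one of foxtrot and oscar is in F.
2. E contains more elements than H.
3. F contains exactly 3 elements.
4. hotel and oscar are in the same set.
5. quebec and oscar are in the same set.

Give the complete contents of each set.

E = {foxtrot, sierra}; F = {hotel, oscar, quebec}; H = {}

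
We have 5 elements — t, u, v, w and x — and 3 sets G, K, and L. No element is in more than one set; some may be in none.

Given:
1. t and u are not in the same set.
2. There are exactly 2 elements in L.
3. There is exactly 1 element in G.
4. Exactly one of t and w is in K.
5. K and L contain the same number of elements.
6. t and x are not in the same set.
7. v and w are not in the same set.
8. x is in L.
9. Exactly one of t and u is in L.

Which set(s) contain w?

From (8): x ∈ L.
(6): t ∉ L.
(9) (exactly one): u ∈ L.
(2): L already has 2, so the rest are out.
Suppose w ∉ G: no assignment then satisfies all the clues, so w ∈ G.

w: G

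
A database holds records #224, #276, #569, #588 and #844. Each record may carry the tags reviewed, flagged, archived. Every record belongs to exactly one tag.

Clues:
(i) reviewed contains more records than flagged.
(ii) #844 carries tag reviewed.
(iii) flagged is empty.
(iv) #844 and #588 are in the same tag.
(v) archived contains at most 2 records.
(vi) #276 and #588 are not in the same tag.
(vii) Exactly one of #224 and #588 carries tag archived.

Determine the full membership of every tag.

reviewed = {#569, #588, #844}; flagged = {}; archived = {#224, #276}

From (ii): #844 ∈ reviewed.
(iii): flagged already has 0, so the rest are out.
(iv): #588 matches #844: #588 ∈ reviewed.
(vi): #276 ∉ reviewed.
(vii) (exactly one): #224 ∈ archived.
Only one tag left: #276 ∈ archived.
(v): archived already has 2, so the rest are out.
Only one tag left: #569 ∈ reviewed.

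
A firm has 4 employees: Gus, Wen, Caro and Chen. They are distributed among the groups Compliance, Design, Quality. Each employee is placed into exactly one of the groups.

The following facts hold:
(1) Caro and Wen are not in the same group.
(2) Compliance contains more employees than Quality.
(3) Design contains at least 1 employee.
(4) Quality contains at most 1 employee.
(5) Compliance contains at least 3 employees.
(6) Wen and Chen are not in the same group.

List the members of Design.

Design = {Wen}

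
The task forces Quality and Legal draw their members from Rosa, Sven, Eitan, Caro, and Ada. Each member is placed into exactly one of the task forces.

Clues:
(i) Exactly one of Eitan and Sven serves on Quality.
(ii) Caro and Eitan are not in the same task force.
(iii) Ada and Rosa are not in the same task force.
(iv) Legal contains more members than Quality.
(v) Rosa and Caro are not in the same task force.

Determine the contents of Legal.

Legal = {Ada, Caro, Sven}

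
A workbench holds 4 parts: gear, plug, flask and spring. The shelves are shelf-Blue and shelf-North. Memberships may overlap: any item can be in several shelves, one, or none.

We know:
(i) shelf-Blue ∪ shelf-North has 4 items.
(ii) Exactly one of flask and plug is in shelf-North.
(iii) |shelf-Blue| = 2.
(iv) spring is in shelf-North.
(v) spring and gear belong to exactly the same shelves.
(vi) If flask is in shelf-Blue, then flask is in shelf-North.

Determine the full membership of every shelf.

From (iv): spring ∈ shelf-North.
(v): gear matches spring: gear ∈ shelf-North.
Suppose gear ∈ shelf-Blue: no assignment then satisfies all the clues, so gear ∉ shelf-Blue.

shelf-Blue = {flask, plug}; shelf-North = {flask, gear, spring}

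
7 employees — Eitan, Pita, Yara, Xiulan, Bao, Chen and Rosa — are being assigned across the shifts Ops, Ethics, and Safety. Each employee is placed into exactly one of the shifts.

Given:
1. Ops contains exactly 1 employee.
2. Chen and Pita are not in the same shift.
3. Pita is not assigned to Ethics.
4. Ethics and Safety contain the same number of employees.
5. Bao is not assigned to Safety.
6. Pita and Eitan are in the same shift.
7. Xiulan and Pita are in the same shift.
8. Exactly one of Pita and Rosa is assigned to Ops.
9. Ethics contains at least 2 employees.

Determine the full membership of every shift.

Ops = {Rosa}; Ethics = {Bao, Chen, Yara}; Safety = {Eitan, Pita, Xiulan}

From (3): Pita ∉ Ethics.
From (5): Bao ∉ Safety.
(6): Eitan matches Pita: Eitan ∉ Ethics.
(7): Xiulan matches Pita: Xiulan ∉ Ethics.
Suppose Eitan ∈ Ops: no assignment then satisfies all the clues, so Eitan ∉ Ops.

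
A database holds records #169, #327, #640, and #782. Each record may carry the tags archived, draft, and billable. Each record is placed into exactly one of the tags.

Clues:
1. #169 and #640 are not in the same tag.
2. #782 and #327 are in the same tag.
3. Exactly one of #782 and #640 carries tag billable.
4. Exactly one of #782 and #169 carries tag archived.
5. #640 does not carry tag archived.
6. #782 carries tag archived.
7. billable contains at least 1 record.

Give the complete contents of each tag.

From (5): #640 ∉ archived.
From (6): #782 ∈ archived.
(2): #327 matches #782: #327 ∈ archived.
(3) (exactly one): #640 ∈ billable.
(4) (exactly one): #169 ∉ archived.
(1): #169 ∉ billable.
Only one tag left: #169 ∈ draft.

archived = {#327, #782}; draft = {#169}; billable = {#640}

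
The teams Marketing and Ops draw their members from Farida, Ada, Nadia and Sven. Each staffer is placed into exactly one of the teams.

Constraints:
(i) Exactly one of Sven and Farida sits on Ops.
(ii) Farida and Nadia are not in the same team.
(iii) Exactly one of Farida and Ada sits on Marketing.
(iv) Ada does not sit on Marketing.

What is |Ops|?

3

From (iv): Ada ∉ Marketing.
(iii) (exactly one): Farida ∈ Marketing.
Only one team left: Ada ∈ Ops.
(i) (exactly one): Sven ∈ Ops.
(ii): Nadia ∉ Marketing.
Only one team left: Nadia ∈ Ops.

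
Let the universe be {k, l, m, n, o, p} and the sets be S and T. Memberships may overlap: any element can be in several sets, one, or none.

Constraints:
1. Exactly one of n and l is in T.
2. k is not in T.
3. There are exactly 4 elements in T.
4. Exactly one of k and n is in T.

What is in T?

From (2): k ∉ T.
(4) (exactly one): n ∈ T.
(1) (exactly one): l ∉ T.
(3): only 4 candidates remain for T, so all are in.

T = {m, n, o, p}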